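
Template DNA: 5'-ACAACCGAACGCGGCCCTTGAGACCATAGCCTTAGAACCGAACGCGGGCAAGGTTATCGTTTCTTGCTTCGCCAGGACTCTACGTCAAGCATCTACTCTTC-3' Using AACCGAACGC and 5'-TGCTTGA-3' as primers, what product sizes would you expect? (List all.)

The forward primer AACCGAACGC matches the top strand at positions 3–12, 36–45.
The reverse primer's reverse complement is TCAAGCA, matching at positions 85–91.
Each forward site pairs with the reverse site to give a product ending at position 91: sizes 89, 56 bp.

89 bp, 56 bp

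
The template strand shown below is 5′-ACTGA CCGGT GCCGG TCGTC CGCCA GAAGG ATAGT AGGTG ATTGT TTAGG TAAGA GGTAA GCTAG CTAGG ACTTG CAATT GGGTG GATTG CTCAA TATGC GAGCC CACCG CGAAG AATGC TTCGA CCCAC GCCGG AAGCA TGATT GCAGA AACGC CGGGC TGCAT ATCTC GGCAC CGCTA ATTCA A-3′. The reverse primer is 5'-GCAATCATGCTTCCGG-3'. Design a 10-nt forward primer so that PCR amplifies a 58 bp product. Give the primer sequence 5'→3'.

5'-GCTCAATATG-3'

The reverse primer's reverse complement CCGGAAGCATGATTGC matches the template at positions 132–147, so the product ends at position 147.
A 58 bp product then starts at position 147 − 58 + 1 = 90.
The forward primer is identical to the top strand there: GCTCAATATG.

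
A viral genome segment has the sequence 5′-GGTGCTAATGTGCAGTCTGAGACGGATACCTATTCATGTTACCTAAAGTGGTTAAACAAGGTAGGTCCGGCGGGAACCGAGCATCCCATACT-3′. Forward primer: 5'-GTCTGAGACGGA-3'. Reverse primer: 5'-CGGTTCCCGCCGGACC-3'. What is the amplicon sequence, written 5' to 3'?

Scanning the template, GTCTGAGACGGA occurs at positions 15–26; this primer anneals to the bottom strand there with its 3' end pointing downstream.
Taking the reverse complement of CGGTTCCCGCCGGACC gives GGTCCGGCGGGAACCG, found at positions 64–79 on the template; the primer anneals here to the top strand with its 3' end pointing upstream.
The product is the template from position 15 through 79 (65 bp).

5'-GTCTGAGACGGATACCTATTCATGTTACCTAAAGTGGTTAAACAAGGTAGGTCCGGCGGGAACCG-3'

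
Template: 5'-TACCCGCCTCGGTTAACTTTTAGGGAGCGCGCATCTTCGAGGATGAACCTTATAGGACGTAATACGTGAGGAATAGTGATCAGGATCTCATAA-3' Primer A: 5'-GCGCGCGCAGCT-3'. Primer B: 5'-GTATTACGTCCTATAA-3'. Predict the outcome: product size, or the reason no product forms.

No product — primer A has no binding site in the template.

Primer A (GCGCGCGCAGCT) does not match the top strand, and its reverse complement AGCTGCGCGCGC does not match either.
With no annealing site for primer A, no amplification occurs.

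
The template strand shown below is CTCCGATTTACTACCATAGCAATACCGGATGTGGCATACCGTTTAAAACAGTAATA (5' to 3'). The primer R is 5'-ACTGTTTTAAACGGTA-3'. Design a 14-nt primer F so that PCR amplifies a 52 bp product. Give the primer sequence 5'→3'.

The reverse primer's reverse complement TACCGTTTAAAACAGT matches the template at positions 37–52, so the product ends at position 52.
A 52 bp product then starts at position 52 − 52 + 1 = 1.
The forward primer is identical to the top strand there: CTCCGATTTACTAC.

5'-CTCCGATTTACTAC-3'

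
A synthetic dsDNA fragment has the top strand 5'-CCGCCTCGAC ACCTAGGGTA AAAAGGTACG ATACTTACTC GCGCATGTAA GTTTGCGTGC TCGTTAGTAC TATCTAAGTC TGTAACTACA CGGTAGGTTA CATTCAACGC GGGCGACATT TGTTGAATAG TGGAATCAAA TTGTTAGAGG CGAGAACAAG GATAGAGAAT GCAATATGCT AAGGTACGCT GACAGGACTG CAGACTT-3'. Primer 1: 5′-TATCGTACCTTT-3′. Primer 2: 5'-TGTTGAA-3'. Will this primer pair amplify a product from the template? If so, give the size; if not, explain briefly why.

No product — the primers' 3' ends point away from each other.

Primer 1 (TATCGTACCTTT) has reverse complement AAAGGTACGATA, which matches the top strand at positions 22–33; primer 1 anneals to the top strand there with its 3' end pointing upstream toward position 22.
Primer 2 (TGTTGAA) matches the top strand directly at positions 121–127; it anneals to the bottom strand with its 3' end pointing downstream toward position 127.
The 3' ends diverge (primer 1 extends toward position 1, primer 2 toward position 207), so the primers never converge on a shared product.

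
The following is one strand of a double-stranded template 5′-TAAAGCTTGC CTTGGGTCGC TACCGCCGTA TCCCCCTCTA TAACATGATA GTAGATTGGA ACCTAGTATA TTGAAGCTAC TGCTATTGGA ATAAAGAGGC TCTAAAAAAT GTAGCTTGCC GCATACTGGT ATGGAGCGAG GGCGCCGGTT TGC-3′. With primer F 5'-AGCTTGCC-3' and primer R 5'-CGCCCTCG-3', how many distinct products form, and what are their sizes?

The forward primer AGCTTGCC matches the top strand at positions 4–11, 113–120.
The reverse primer's reverse complement is CGAGGGCG, matching at positions 137–144.
Each forward site pairs with the reverse site to give a product ending at position 144: sizes 141, 32 bp.

Two products: 141 bp, 32 bp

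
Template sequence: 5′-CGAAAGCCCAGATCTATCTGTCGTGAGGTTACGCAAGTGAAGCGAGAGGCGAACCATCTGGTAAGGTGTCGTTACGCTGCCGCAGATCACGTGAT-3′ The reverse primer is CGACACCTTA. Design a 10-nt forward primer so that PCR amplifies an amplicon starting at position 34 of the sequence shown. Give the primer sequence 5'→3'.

5'-CAAGTGAAGC-3'

The reverse primer's reverse complement TAAGGTGTCG matches the template at positions 62–71; the product starts at position 34.
The forward primer is identical to the top strand over positions 34–43: CAAGTGAAGC.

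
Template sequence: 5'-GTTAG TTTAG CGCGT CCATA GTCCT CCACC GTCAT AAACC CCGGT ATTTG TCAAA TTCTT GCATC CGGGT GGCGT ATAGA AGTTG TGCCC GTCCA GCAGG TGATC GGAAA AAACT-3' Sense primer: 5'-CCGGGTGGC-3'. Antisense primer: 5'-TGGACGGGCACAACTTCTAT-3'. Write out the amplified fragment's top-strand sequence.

Forward primer CCGGGTGGC is found on the top strand at positions 65–73.
Reverse complement of the reverse primer: ATAGAAGTTGTGCCCGTCCA. This occurs on the top strand at positions 76–95.
The product is the template from position 65 through 95 (31 bp).

5'-CCGGGTGGCGTATAGAAGTTGTGCCCGTCCA-3'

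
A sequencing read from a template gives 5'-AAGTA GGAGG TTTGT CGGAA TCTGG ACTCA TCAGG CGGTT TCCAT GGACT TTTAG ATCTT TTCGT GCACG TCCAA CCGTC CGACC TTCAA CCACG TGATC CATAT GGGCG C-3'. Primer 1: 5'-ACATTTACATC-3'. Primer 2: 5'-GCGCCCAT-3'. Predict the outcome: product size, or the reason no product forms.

Primer 1 (ACATTTACATC) does not match the top strand, and its reverse complement GATGTAAATGT does not match either.
With no annealing site for primer 1, no amplification occurs.

No product — primer 1 has no binding site in the template.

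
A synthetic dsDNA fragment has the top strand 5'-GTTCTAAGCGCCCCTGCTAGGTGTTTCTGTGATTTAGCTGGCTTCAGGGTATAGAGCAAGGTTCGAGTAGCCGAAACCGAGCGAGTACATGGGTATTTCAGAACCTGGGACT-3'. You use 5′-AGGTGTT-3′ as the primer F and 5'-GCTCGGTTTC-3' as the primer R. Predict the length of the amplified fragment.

Forward primer AGGTGTT is found on the top strand at positions 19–25.
Reverse complement of the reverse primer: GAAACCGAGC. This occurs on the top strand at positions 73–82.
The product runs from position 19 to position 82, so its length is 82 − 19 + 1 = 64 bp.

64 bp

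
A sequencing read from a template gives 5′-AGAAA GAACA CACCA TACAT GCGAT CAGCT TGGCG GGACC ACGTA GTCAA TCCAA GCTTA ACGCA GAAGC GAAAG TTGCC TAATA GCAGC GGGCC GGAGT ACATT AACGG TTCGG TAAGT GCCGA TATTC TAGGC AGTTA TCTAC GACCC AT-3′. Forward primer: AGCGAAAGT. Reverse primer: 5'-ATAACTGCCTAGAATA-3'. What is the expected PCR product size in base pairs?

The forward primer matches the template at positions 68–76.
Taking the reverse complement of ATAACTGCCTAGAATA gives TATTCTAGGCAGTTAT, found at positions 126–141 on the template; the primer anneals here to the top strand with its 3' end pointing upstream.
Product length = (reverse-primer end) − (forward-primer start) + 1 = 141 − 68 + 1 = 74 bp.

74 bp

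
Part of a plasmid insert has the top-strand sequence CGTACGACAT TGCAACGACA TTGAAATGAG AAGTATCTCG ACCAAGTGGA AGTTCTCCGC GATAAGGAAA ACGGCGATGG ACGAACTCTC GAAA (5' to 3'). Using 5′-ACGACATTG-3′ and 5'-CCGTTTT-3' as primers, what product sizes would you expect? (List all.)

71 bp, 60 bp

The forward primer ACGACATTG matches the top strand at positions 4–12, 15–23.
The reverse primer's reverse complement is AAAACGG, matching at positions 68–74.
Each forward site pairs with the reverse site to give a product ending at position 74: sizes 71, 60 bp.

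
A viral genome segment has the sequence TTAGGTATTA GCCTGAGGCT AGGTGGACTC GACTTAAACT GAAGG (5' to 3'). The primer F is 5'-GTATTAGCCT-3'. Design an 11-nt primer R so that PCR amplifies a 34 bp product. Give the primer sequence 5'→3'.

The forward primer binds at positions 5–14, so a 34 bp product ends at position 5 + 34 − 1 = 38.
The reverse primer anneals to the top strand over positions 28–38, i.e. to CTCGACTTAAA.
Its sequence written 5'→3' is the reverse complement: TTTAAGTCGAG.

5'-TTTAAGTCGAG-3'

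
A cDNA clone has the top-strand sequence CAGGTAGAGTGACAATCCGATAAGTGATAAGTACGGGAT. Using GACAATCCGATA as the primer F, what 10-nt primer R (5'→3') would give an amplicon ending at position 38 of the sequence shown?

5'-TCCCGTACTT-3'

The forward primer binds at positions 11–22; the product's 3' end on the top strand is position 38.
The reverse primer anneals to the top strand over positions 29–38, i.e. to AAGTACGGGA.
Its sequence written 5'→3' is the reverse complement: TCCCGTACTT.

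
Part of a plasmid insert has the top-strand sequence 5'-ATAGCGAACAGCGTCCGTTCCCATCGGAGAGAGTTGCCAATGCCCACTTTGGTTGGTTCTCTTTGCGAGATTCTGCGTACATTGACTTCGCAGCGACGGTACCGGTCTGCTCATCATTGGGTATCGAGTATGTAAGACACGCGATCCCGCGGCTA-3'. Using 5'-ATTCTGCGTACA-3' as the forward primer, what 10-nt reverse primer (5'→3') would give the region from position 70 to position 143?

The product's 3' end on the top strand is position 143.
The reverse primer anneals to the top strand over positions 134–143, i.e. to AAGACACGCG.
Its sequence written 5'→3' is the reverse complement: CGCGTGTCTT.

5'-CGCGTGTCTT-3'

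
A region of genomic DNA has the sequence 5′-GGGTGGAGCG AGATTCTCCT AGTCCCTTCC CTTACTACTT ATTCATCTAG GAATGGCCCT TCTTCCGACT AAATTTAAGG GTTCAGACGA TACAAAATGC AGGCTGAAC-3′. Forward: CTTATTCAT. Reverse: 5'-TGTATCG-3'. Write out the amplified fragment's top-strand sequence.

5'-CTTATTCATCTAGGAATGGCCCTTCTTCCGACTAAATTTAAGGGTTCAGACGATACA-3'

Scanning the template, CTTATTCAT occurs at positions 38–46; this primer anneals to the bottom strand there with its 3' end pointing downstream.
Reverse complement of the reverse primer: CGATACA. This occurs on the top strand at positions 88–94.
The product is the template from position 38 through 94 (57 bp).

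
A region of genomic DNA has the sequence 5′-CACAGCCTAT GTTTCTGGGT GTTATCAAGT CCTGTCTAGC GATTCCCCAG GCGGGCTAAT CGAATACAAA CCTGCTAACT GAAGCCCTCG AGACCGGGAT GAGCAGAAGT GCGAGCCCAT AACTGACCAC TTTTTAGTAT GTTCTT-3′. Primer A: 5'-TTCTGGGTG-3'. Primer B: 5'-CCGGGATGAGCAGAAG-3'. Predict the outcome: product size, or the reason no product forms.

No product — both primers anneal to the same strand and extend in the same direction.

Primer A (TTCTGGGTG) matches the top strand at positions 13–21 (3' end points downstream).
Primer B (CCGGGATGAGCAGAAG) also matches the top strand directly, at positions 94–109 — its reverse complement CTTCTGCTCATCCCGG is not present.
Both primers anneal to the bottom strand with 3' ends pointing the same way, so neither can prime synthesis back toward the other.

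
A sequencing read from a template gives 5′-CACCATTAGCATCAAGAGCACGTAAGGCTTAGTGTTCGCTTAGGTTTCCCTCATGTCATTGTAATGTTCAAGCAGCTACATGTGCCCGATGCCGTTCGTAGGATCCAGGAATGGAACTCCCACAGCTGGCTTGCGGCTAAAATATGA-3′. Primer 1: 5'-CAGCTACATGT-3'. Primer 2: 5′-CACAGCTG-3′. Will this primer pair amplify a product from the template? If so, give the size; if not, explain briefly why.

No product — both primers anneal to the same strand and extend in the same direction.

Primer 1 (CAGCTACATGT) matches the top strand at positions 73–83 (3' end points downstream).
Primer 2 (CACAGCTG) also matches the top strand directly, at positions 121–128 — its reverse complement CAGCTGTG is not present.
Both primers anneal to the bottom strand with 3' ends pointing the same way, so neither can prime synthesis back toward the other.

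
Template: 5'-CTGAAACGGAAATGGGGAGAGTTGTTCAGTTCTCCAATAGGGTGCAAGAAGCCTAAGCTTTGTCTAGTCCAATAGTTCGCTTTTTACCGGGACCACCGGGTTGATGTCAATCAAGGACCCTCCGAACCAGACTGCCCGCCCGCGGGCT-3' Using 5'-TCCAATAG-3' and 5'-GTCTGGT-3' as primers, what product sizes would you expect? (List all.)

The forward primer TCCAATAG matches the top strand at positions 33–40, 68–75.
The reverse primer's reverse complement is ACCAGAC, matching at positions 126–132.
Each forward site pairs with the reverse site to give a product ending at position 132: sizes 100, 65 bp.

100 bp, 65 bp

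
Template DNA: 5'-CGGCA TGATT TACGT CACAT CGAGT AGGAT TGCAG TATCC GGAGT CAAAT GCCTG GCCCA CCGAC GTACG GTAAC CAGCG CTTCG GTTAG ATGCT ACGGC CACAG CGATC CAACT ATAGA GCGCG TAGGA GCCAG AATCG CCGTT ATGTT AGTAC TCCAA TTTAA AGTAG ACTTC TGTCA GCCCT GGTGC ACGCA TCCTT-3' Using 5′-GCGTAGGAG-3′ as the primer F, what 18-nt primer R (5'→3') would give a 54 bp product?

The forward primer binds at positions 123–131, so a 54 bp product ends at position 123 + 54 − 1 = 176.
The reverse primer anneals to the top strand over positions 159–176, i.e. to AATTTAAAGTAGACTTCT.
Its sequence written 5'→3' is the reverse complement: AGAAGTCTACTTTAAATT.

5'-AGAAGTCTACTTTAAATT-3'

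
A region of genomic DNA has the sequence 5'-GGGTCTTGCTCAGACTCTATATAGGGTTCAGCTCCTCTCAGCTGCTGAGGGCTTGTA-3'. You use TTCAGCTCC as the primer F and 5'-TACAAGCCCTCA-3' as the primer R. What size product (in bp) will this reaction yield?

Forward primer TTCAGCTCC is found on the top strand at positions 27–35.
The reverse primer's reverse complement is TGAGGGCTTGTA, which matches the template at positions 46–57.
The product runs from position 27 to position 57, so its length is 57 − 27 + 1 = 31 bp.

31 bp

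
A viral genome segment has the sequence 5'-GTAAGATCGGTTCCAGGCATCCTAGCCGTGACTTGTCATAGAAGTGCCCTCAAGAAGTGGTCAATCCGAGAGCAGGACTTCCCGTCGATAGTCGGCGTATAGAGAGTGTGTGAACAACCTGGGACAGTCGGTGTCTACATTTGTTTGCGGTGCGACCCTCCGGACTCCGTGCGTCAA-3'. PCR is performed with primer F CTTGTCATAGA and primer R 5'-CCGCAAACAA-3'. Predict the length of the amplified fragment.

The forward primer matches the template at positions 32–42.
The reverse primer's reverse complement is TTGTTTGCGG, which matches the template at positions 141–150.
Amplicon spans positions 32–150: 119 bp.

119 bp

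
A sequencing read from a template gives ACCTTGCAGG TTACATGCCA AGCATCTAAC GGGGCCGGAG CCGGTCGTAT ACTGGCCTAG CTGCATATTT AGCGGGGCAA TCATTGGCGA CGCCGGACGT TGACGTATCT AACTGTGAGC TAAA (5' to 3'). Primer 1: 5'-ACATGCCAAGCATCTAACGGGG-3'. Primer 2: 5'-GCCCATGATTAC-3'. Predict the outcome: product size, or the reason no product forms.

No product — primer 2 has no binding site in the template.

Primer 2 (GCCCATGATTAC) does not match the top strand, and its reverse complement GTAATCATGGGC does not match either.
With no annealing site for primer 2, no amplification occurs.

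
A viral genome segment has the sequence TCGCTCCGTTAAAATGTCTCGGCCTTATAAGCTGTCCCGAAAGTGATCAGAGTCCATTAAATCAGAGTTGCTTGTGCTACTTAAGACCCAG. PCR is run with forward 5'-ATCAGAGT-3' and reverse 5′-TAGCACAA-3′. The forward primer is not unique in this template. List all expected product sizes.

34 bp, 19 bp

The forward primer ATCAGAGT matches the top strand at positions 46–53, 61–68.
The reverse primer's reverse complement is TTGTGCTA, matching at positions 72–79.
Each forward site pairs with the reverse site to give a product ending at position 79: sizes 34, 19 bp.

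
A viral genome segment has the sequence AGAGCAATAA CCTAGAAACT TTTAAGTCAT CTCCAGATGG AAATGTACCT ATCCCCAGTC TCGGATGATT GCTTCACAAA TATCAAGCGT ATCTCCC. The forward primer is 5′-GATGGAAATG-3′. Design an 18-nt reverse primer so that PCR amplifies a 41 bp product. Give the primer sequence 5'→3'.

The forward primer binds at positions 36–45, so a 41 bp product ends at position 36 + 41 − 1 = 76.
The reverse primer anneals to the top strand over positions 59–76, i.e. to TCTCGGATGATTGCTTCA.
Its sequence written 5'→3' is the reverse complement: TGAAGCAATCATCCGAGA.

5'-TGAAGCAATCATCCGAGA-3'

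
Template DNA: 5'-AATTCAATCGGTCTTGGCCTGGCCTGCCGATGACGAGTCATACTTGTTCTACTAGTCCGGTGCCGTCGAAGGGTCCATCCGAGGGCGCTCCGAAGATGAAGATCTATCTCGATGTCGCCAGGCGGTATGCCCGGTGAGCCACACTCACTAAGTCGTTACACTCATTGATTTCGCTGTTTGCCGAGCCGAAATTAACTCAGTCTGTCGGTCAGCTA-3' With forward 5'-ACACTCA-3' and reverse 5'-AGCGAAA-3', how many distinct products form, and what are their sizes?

Two products: 35 bp, 18 bp

The forward primer ACACTCA matches the top strand at positions 141–147, 158–164.
The reverse primer's reverse complement is TTTCGCT, matching at positions 169–175.
Each forward site pairs with the reverse site to give a product ending at position 175: sizes 35, 18 bp.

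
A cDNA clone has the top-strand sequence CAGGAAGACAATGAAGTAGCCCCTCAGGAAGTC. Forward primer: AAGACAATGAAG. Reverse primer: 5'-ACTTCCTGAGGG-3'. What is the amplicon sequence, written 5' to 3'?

5'-AAGACAATGAAGTAGCCCCTCAGGAAGT-3'

Scanning the template, AAGACAATGAAG occurs at positions 5–16; this primer anneals to the bottom strand there with its 3' end pointing downstream.
Reverse complement of the reverse primer: CCCTCAGGAAGT. This occurs on the top strand at positions 21–32.
The product is the template from position 5 through 32 (28 bp).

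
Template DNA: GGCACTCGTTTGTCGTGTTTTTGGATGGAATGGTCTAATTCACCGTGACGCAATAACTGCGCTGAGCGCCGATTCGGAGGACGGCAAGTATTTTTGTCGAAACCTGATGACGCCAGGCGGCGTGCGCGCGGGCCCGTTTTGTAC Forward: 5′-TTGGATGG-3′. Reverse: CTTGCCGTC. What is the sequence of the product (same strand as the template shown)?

5'-TTGGATGGAATGGTCTAATTCACCGTGACGCAATAACTGCGCTGAGCGCCGATTCGGAGGACGGCAAG-3'

Scanning the template, TTGGATGG occurs at positions 21–28; this primer anneals to the bottom strand there with its 3' end pointing downstream.
Taking the reverse complement of CTTGCCGTC gives GACGGCAAG, found at positions 80–88 on the template; the primer anneals here to the top strand with its 3' end pointing upstream.
The product is the template from position 21 through 88 (68 bp).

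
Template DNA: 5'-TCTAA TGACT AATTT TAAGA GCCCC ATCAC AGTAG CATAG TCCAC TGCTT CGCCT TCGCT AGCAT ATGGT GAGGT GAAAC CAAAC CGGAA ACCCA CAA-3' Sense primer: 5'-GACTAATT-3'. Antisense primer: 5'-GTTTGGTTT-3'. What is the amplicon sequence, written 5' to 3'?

5'-GACTAATTTTAAGAGCCCCATCACAGTAGCATAGTCCACTGCTTCGCCTTCGCTAGCATATGGTGAGGTGAAACCAAAC-3'

Forward primer GACTAATT is found on the top strand at positions 7–14.
Taking the reverse complement of GTTTGGTTT gives AAACCAAAC, found at positions 77–85 on the template; the primer anneals here to the top strand with its 3' end pointing upstream.
The product is the template from position 7 through 85 (79 bp).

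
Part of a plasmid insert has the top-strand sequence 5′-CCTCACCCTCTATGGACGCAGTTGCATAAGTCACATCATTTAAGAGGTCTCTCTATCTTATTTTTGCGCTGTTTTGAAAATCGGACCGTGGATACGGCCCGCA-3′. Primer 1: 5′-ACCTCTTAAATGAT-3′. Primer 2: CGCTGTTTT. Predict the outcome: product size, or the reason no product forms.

No product — the primers' 3' ends point away from each other.

Primer 1 (ACCTCTTAAATGAT) has reverse complement ATCATTTAAGAGGT, which matches the top strand at positions 35–48; primer 1 anneals to the top strand there with its 3' end pointing upstream toward position 35.
Primer 2 (CGCTGTTTT) matches the top strand directly at positions 67–75; it anneals to the bottom strand with its 3' end pointing downstream toward position 75.
The 3' ends diverge (primer 1 extends toward position 1, primer 2 toward position 103), so the primers never converge on a shared product.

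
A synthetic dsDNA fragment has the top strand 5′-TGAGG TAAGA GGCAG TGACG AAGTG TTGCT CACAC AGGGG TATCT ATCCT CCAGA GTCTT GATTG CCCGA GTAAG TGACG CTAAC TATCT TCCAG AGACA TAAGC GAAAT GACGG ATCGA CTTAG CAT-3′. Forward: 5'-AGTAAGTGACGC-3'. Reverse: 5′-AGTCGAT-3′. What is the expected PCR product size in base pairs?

Forward primer AGTAAGTGACGC is found on the top strand at positions 70–81.
Reverse complement of the reverse primer: ATCGACT. This occurs on the top strand at positions 116–122.
Product length = (reverse-primer end) − (forward-primer start) + 1 = 122 − 70 + 1 = 53 bp.

53 bp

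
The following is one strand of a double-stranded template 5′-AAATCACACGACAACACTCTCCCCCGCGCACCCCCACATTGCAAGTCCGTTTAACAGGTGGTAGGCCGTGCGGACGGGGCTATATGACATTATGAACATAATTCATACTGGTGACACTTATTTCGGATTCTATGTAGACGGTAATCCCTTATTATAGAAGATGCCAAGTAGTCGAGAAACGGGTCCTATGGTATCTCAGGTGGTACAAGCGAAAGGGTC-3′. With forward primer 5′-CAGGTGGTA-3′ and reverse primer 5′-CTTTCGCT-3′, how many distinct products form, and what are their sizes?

Two products: 161 bp, 19 bp

The forward primer CAGGTGGTA matches the top strand at positions 55–63, 197–205.
The reverse primer's reverse complement is AGCGAAAG, matching at positions 208–215.
Each forward site pairs with the reverse site to give a product ending at position 215: sizes 161, 19 bp.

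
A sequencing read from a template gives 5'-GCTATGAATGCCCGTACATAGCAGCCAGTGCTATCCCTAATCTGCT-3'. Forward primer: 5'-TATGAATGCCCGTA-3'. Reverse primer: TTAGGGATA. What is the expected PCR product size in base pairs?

38 bp

The forward primer matches the template at positions 3–16.
Reverse complement of the reverse primer: TATCCCTAA. This occurs on the top strand at positions 32–40.
Amplicon spans positions 3–40: 38 bp.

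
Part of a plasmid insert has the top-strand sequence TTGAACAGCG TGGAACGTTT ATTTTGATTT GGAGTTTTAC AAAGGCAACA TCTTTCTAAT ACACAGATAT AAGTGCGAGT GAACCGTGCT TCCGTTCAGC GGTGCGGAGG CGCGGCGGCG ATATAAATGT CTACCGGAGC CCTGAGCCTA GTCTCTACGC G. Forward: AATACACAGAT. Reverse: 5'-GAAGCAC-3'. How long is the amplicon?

35 bp

Forward primer AATACACAGAT is found on the top strand at positions 58–68.
Taking the reverse complement of GAAGCAC gives GTGCTTC, found at positions 86–92 on the template; the primer anneals here to the top strand with its 3' end pointing upstream.
Amplicon spans positions 58–92: 35 bp.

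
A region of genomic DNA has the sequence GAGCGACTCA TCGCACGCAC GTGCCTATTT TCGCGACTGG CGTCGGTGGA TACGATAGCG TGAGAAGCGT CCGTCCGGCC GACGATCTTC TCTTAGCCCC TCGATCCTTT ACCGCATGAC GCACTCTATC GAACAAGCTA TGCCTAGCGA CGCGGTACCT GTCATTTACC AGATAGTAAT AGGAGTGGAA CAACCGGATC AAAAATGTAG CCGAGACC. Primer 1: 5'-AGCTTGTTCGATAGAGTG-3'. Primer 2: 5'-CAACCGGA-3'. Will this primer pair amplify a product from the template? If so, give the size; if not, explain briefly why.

Primer 1 (AGCTTGTTCGATAGAGTG) has reverse complement CACTCTATCGAACAAGCT, which matches the top strand at positions 122–139; primer 1 anneals to the top strand there with its 3' end pointing upstream toward position 122.
Primer 2 (CAACCGGA) matches the top strand directly at positions 191–198; it anneals to the bottom strand with its 3' end pointing downstream toward position 198.
The 3' ends diverge (primer 1 extends toward position 1, primer 2 toward position 218), so the primers never converge on a shared product.

No product — the primers' 3' ends point away from each other.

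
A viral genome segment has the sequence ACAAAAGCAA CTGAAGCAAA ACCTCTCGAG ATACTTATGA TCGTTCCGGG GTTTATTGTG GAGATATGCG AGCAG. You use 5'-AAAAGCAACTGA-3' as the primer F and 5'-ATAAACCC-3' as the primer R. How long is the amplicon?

Forward primer AAAAGCAACTGA is found on the top strand at positions 3–14.
The reverse primer's reverse complement is GGGTTTAT, which matches the template at positions 49–56.
Product length = (reverse-primer end) − (forward-primer start) + 1 = 56 − 3 + 1 = 54 bp.

54 bp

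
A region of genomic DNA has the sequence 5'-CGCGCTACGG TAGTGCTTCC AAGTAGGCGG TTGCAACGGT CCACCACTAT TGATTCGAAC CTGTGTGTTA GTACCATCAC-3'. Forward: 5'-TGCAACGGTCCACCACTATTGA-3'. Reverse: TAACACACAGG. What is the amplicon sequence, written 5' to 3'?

The forward primer matches the template at positions 32–53.
The reverse primer's reverse complement is CCTGTGTGTTA, which matches the template at positions 60–70.
The product is the template from position 32 through 70 (39 bp).

5'-TGCAACGGTCCACCACTATTGATTCGAACCTGTGTGTTA-3'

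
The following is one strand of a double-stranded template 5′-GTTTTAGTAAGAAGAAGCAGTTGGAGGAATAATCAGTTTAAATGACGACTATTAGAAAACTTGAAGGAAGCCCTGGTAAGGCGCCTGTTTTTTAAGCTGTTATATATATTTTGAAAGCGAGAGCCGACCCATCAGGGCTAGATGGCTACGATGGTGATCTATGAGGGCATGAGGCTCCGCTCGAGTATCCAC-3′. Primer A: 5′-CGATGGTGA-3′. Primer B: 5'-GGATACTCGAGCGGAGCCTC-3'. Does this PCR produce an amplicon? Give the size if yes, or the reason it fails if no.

Yes — a 42 bp product.

Primer A (CGATGGTGA) matches the top strand at positions 149–157; it acts as a forward primer.
Primer B's reverse complement is GAGGCTCCGCTCGAGTATCC, matching the top strand at positions 171–190; it acts as a reverse primer.
The 3' ends face each other across positions 149–190, giving a 42 bp product.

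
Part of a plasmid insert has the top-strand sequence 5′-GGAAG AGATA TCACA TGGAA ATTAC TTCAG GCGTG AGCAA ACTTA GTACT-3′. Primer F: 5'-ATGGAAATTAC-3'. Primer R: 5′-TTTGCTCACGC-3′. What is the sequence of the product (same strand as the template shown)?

5'-ATGGAAATTACTTCAGGCGTGAGCAAA-3'

Scanning the template, ATGGAAATTAC occurs at positions 15–25; this primer anneals to the bottom strand there with its 3' end pointing downstream.
Taking the reverse complement of TTTGCTCACGC gives GCGTGAGCAAA, found at positions 31–41 on the template; the primer anneals here to the top strand with its 3' end pointing upstream.
The product is the template from position 15 through 41 (27 bp).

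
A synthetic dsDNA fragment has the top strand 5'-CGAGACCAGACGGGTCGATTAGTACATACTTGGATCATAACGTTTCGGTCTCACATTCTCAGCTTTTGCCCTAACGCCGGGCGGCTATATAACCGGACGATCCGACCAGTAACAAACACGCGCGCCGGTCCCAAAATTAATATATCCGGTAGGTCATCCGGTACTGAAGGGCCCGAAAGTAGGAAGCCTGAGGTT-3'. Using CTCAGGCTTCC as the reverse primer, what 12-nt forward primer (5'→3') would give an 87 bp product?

5'-CCAGTAACAAAC-3'

The reverse primer's reverse complement GGAAGCCTGAG matches the template at positions 182–192, so the product ends at position 192.
An 87 bp product then starts at position 192 − 87 + 1 = 106.
The forward primer is identical to the top strand there: CCAGTAACAAAC.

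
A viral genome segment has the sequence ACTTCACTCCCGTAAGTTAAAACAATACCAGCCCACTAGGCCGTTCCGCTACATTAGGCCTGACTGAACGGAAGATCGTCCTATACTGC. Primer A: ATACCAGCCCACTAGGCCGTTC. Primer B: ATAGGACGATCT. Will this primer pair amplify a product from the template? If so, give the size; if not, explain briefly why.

Yes — a 60 bp product.

Primer A (ATACCAGCCCACTAGGCCGTTC) matches the top strand at positions 25–46; it acts as a forward primer.
Primer B's reverse complement is AGATCGTCCTAT, matching the top strand at positions 73–84; it acts as a reverse primer.
The 3' ends face each other across positions 25–84, giving a 60 bp product.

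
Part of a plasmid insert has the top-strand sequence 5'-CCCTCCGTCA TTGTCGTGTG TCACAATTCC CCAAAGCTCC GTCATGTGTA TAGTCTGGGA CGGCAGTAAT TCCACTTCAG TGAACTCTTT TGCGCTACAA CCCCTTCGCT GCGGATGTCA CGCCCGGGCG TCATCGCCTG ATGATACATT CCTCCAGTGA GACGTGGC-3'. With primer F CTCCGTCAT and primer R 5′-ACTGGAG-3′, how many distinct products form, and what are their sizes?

The forward primer CTCCGTCAT matches the top strand at positions 3–11, 37–45.
The reverse primer's reverse complement is CTCCAGT, matching at positions 152–158.
Each forward site pairs with the reverse site to give a product ending at position 158: sizes 156, 122 bp.

Two products: 156 bp, 122 bp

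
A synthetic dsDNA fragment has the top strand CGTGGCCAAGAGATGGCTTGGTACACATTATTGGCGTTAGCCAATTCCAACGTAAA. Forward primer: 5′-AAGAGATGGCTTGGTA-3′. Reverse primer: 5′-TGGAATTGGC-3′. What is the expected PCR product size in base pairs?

The forward primer matches the template at positions 8–23.
The reverse primer's reverse complement is GCCAATTCCA, which matches the template at positions 40–49.
Product length = (reverse-primer end) − (forward-primer start) + 1 = 49 − 8 + 1 = 42 bp.

42 bp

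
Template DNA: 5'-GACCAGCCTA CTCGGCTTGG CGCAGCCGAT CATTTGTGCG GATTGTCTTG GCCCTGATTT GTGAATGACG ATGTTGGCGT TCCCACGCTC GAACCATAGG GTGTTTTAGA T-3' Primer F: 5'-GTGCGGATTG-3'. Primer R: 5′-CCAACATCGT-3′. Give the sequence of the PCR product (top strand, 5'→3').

The forward primer matches the template at positions 36–45.
Reverse complement of the reverse primer: ACGATGTTGG. This occurs on the top strand at positions 68–77.
The product is the template from position 36 through 77 (42 bp).

5'-GTGCGGATTGTCTTGGCCCTGATTTGTGAATGACGATGTTGG-3'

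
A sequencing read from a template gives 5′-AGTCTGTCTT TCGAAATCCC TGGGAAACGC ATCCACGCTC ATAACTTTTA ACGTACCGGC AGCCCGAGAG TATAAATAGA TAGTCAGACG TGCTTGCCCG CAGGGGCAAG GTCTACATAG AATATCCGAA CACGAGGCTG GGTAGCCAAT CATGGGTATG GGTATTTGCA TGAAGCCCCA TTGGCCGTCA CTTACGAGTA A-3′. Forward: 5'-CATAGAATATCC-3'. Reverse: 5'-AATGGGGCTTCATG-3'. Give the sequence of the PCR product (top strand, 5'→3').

Forward primer CATAGAATATCC is found on the top strand at positions 116–127.
Reverse complement of the reverse primer: CATGAAGCCCCATT. This occurs on the top strand at positions 169–182.
The product is the template from position 116 through 182 (67 bp).

5'-CATAGAATATCCGAACACGAGGCTGGGTAGCCAATCATGGGTATGGGTATTTGCATGAAGCCCCATT-3'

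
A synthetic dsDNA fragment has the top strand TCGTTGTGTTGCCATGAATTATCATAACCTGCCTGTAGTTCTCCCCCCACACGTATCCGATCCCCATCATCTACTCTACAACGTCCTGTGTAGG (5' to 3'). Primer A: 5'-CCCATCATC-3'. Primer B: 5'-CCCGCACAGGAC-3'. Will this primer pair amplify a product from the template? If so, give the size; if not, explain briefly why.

No product — primer B has no binding site in the template.

Primer B (CCCGCACAGGAC) does not match the top strand, and its reverse complement GTCCTGTGCGGG does not match either.
With no annealing site for primer B, no amplification occurs.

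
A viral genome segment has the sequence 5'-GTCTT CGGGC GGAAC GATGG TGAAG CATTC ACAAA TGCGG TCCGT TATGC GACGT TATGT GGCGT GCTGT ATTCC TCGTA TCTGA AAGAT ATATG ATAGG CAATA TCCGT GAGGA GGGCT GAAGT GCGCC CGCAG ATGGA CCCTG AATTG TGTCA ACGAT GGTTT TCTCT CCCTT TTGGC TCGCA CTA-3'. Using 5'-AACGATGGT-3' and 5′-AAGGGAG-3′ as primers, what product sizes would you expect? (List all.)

The forward primer AACGATGGT matches the top strand at positions 13–21, 155–163.
The reverse primer's reverse complement is CTCCCTT, matching at positions 169–175.
Each forward site pairs with the reverse site to give a product ending at position 175: sizes 163, 21 bp.

163 bp, 21 bp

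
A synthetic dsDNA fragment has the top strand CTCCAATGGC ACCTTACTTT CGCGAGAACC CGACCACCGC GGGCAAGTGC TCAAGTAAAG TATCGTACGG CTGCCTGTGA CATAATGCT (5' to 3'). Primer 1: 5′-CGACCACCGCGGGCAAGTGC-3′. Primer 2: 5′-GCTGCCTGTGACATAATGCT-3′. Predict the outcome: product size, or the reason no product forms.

Primer 1 (CGACCACCGCGGGCAAGTGC) matches the top strand at positions 31–50 (3' end points downstream).
Primer 2 (GCTGCCTGTGACATAATGCT) also matches the top strand directly, at positions 70–89 — its reverse complement AGCATTATGTCACAGGCAGC is not present.
Both primers anneal to the bottom strand with 3' ends pointing the same way, so neither can prime synthesis back toward the other.

No product — both primers anneal to the same strand and extend in the same direction.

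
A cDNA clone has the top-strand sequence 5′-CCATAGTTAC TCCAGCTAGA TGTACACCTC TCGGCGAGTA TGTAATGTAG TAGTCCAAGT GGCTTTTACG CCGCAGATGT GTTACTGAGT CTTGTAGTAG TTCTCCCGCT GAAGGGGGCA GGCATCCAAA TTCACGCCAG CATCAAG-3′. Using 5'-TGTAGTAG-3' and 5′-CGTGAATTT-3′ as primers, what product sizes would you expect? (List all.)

91 bp, 44 bp

The forward primer TGTAGTAG matches the top strand at positions 46–53, 93–100.
The reverse primer's reverse complement is AAATTCACG, matching at positions 128–136.
Each forward site pairs with the reverse site to give a product ending at position 136: sizes 91, 44 bp.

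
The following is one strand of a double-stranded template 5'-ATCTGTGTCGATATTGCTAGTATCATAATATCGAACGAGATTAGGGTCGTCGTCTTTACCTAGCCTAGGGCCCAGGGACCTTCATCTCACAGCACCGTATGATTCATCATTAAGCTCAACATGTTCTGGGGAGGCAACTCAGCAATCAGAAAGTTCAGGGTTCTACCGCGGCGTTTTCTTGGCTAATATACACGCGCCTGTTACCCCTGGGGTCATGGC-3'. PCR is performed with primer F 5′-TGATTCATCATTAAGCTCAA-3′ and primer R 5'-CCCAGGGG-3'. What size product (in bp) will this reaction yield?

The forward primer matches the template at positions 100–119.
The reverse primer's reverse complement is CCCCTGGG, which matches the template at positions 204–211.
The product runs from position 100 to position 211, so its length is 211 − 100 + 1 = 112 bp.

112 bp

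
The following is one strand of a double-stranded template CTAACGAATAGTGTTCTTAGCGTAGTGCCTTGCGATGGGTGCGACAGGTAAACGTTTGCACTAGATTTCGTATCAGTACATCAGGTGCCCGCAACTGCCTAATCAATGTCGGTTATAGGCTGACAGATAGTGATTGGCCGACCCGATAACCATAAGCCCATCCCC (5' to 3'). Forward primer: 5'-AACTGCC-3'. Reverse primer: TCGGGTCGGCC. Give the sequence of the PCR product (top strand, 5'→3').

The forward primer matches the template at positions 93–99.
The reverse primer's reverse complement is GGCCGACCCGA, which matches the template at positions 136–146.
The product is the template from position 93 through 146 (54 bp).

5'-AACTGCCTAATCAATGTCGGTTATAGGCTGACAGATAGTGATTGGCCGACCCGA-3'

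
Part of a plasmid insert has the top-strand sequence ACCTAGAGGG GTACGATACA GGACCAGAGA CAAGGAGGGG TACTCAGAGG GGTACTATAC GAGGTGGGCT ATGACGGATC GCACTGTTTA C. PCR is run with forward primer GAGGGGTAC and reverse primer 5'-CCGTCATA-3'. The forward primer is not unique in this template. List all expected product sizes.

The forward primer GAGGGGTAC matches the top strand at positions 6–14, 35–43, 47–55.
The reverse primer's reverse complement is TATGACGG, matching at positions 70–77.
Each forward site pairs with the reverse site to give a product ending at position 77: sizes 72, 43, 31 bp.

72 bp, 43 bp, 31 bp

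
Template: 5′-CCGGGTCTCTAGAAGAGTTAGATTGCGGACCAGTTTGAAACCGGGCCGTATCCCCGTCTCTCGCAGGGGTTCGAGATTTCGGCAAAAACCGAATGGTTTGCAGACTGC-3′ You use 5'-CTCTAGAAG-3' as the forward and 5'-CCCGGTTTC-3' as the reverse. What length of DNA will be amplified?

Forward primer CTCTAGAAG is found on the top strand at positions 7–15.
Reverse complement of the reverse primer: GAAACCGGG. This occurs on the top strand at positions 37–45.
The product runs from position 7 to position 45, so its length is 45 − 7 + 1 = 39 bp.

39 bp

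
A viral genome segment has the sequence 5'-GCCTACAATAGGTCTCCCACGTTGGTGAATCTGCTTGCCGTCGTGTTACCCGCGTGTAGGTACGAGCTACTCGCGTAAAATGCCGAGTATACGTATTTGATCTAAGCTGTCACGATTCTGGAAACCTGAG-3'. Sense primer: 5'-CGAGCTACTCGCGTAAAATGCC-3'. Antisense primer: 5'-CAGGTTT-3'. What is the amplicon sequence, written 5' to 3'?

Forward primer CGAGCTACTCGCGTAAAATGCC is found on the top strand at positions 63–84.
The reverse primer's reverse complement is AAACCTG, which matches the template at positions 122–128.
The product is the template from position 63 through 128 (66 bp).

5'-CGAGCTACTCGCGTAAAATGCCGAGTATACGTATTTGATCTAAGCTGTCACGATTCTGGAAACCTG-3'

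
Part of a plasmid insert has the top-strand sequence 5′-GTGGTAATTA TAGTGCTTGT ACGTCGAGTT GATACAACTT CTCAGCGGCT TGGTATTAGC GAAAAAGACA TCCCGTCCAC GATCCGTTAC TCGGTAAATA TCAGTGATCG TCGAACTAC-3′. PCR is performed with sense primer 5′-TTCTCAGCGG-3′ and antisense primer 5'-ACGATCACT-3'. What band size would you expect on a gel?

Forward primer TTCTCAGCGG is found on the top strand at positions 39–48.
Taking the reverse complement of ACGATCACT gives AGTGATCGT, found at positions 103–111 on the template; the primer anneals here to the top strand with its 3' end pointing upstream.
The product runs from position 39 to position 111, so its length is 111 − 39 + 1 = 73 bp.

73 bp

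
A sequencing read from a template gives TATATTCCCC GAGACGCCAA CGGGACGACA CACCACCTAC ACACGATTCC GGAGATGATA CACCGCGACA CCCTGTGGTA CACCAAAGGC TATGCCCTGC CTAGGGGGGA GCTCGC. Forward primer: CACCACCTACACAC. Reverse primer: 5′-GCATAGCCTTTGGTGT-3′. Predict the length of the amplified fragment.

65 bp

The forward primer matches the template at positions 31–44.
Taking the reverse complement of GCATAGCCTTTGGTGT gives ACACCAAAGGCTATGC, found at positions 80–95 on the template; the primer anneals here to the top strand with its 3' end pointing upstream.
Amplicon spans positions 31–95: 65 bp.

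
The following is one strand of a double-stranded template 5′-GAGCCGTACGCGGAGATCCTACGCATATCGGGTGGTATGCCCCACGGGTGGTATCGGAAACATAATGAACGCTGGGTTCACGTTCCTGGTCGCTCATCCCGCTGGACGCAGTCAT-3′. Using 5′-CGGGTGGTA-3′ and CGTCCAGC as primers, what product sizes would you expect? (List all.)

The forward primer CGGGTGGTA matches the top strand at positions 29–37, 45–53.
The reverse primer's reverse complement is GCTGGACG, matching at positions 101–108.
Each forward site pairs with the reverse site to give a product ending at position 108: sizes 80, 64 bp.

80 bp, 64 bp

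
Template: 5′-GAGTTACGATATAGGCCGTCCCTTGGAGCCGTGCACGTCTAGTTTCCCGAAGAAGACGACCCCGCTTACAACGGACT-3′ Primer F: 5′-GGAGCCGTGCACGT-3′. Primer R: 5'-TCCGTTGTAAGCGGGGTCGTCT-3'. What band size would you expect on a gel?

Forward primer GGAGCCGTGCACGT is found on the top strand at positions 25–38.
Taking the reverse complement of TCCGTTGTAAGCGGGGTCGTCT gives AGACGACCCCGCTTACAACGGA, found at positions 54–75 on the template; the primer anneals here to the top strand with its 3' end pointing upstream.
Amplicon spans positions 25–75: 51 bp.

51 bp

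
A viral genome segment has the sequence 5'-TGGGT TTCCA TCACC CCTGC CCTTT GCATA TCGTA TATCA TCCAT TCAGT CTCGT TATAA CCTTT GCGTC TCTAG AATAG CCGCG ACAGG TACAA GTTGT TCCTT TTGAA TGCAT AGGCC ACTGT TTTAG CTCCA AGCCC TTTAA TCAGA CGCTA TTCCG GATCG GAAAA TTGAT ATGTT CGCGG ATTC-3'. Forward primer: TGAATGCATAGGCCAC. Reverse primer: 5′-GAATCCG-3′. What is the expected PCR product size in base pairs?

83 bp

Forward primer TGAATGCATAGGCCAC is found on the top strand at positions 107–122.
Taking the reverse complement of GAATCCG gives CGGATTC, found at positions 183–189 on the template; the primer anneals here to the top strand with its 3' end pointing upstream.
Product length = (reverse-primer end) − (forward-primer start) + 1 = 189 − 107 + 1 = 83 bp.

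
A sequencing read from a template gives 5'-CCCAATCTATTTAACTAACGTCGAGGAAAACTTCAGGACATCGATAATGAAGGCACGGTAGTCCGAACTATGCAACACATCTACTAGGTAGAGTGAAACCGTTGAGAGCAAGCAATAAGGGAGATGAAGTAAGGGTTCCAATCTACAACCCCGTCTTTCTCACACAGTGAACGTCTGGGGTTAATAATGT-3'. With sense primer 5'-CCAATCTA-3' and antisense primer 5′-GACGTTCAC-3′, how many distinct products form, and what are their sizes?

The forward primer CCAATCTA matches the top strand at positions 2–9, 138–145.
The reverse primer's reverse complement is GTGAACGTC, matching at positions 167–175.
Each forward site pairs with the reverse site to give a product ending at position 175: sizes 174, 38 bp.

Two products: 174 bp, 38 bp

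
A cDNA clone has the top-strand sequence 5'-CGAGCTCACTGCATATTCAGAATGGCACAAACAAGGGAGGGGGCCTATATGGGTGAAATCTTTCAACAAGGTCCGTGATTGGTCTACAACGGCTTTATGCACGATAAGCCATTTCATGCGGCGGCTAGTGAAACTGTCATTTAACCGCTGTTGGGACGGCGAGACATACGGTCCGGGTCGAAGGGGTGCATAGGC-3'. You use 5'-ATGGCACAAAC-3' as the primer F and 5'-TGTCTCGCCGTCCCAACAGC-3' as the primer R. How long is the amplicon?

145 bp

Scanning the template, ATGGCACAAAC occurs at positions 22–32; this primer anneals to the bottom strand there with its 3' end pointing downstream.
Taking the reverse complement of TGTCTCGCCGTCCCAACAGC gives GCTGTTGGGACGGCGAGACA, found at positions 147–166 on the template; the primer anneals here to the top strand with its 3' end pointing upstream.
Product length = (reverse-primer end) − (forward-primer start) + 1 = 166 − 22 + 1 = 145 bp.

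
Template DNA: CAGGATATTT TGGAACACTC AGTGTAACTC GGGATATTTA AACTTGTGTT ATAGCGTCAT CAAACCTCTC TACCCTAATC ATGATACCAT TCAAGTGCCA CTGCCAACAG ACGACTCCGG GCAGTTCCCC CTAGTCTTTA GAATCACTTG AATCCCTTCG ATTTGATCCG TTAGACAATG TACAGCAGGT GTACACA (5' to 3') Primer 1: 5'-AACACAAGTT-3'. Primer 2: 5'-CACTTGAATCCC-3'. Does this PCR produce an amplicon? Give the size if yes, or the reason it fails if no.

No product — the primers' 3' ends point away from each other.

Primer 1 (AACACAAGTT) has reverse complement AACTTGTGTT, which matches the top strand at positions 41–50; primer 1 anneals to the top strand there with its 3' end pointing upstream toward position 41.
Primer 2 (CACTTGAATCCC) matches the top strand directly at positions 145–156; it anneals to the bottom strand with its 3' end pointing downstream toward position 156.
The 3' ends diverge (primer 1 extends toward position 1, primer 2 toward position 197), so the primers never converge on a shared product.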